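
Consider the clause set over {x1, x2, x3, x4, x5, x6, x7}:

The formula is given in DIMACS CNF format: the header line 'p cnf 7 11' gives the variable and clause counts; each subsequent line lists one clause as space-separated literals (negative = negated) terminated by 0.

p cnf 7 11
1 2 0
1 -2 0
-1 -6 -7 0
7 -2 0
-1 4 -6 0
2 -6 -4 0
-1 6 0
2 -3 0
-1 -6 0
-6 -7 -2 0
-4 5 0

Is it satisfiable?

Suppose x1 = True.
From the singleton clause (x6), x6 = True.
Now (¬x6) is unsatisfied and unit — conflict.
Undo x1 and try x1 = False.
From the singleton clause (x2), x2 = True.
Now (¬x2) is unsatisfied and unit — conflict.
Either choice for x1 ends in contradiction.
No assignment satisfies every clause.

Unsatisfiable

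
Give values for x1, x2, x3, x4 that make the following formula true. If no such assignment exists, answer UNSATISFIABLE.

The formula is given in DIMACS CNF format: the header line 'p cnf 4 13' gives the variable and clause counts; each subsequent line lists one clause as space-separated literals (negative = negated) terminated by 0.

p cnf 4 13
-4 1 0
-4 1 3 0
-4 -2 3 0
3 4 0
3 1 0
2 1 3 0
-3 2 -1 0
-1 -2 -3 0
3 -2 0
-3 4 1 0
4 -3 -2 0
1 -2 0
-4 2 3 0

UNSATISFIABLE

Try x4 = False.
(x3) alone gives x3 = True.
(x1) alone gives x1 = True.
(x2) alone gives x2 = True.
But (¬x2) is also a unit clause — contradiction.
That branch fails; take x4 = True instead.
(x1) alone gives x1 = True.
Try x2 = False.
(¬x3) alone gives x3 = False.
But (x3) is also a unit clause — contradiction.
That branch fails; take x2 = True instead.
(x3) alone gives x3 = True.
But (¬x3) is also a unit clause — contradiction.
Both values of x2 lead to a conflict.
Both values of x4 lead to a conflict.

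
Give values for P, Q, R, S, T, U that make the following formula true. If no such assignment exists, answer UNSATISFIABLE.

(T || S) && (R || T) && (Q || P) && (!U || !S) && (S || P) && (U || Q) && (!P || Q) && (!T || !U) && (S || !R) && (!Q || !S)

Case T = true:
(!U) alone gives U = false.
(Q) alone gives Q = true.
(!S) alone gives S = false.
(P) alone gives P = true.
(!R) alone gives R = false.
Every clause now holds.

P ↦ true,  Q ↦ true,  R ↦ false,  S ↦ false,  T ↦ true,  U ↦ false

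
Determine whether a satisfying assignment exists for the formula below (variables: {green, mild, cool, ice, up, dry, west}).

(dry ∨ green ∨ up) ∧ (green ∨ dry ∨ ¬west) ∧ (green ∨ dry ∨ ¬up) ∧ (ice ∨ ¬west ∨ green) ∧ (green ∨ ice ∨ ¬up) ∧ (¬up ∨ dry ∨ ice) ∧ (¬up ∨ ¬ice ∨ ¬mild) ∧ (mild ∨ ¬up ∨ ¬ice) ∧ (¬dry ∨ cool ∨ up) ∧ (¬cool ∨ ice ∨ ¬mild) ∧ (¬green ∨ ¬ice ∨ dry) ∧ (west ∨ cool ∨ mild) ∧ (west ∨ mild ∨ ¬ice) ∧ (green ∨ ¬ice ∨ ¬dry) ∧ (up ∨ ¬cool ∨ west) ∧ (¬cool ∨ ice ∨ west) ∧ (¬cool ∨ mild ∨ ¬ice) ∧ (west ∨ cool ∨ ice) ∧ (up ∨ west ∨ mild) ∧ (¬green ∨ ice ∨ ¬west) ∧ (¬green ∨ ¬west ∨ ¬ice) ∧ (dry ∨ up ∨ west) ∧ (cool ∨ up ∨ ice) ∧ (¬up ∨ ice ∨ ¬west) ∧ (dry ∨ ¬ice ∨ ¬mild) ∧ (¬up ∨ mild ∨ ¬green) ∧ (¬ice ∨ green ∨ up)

Unsatisfiable

Case dry = True:
Case cool = True:
Case ice = True:
The clause (green) is unit, so green = True.
The clause (mild) is unit, so mild = True.
The clause (¬up) is unit, so up = False.
The clause (west) is unit, so west = True.
Now (¬west) is unsatisfied and unit — conflict.
That branch fails; take ice = False instead.
The clause (¬mild) is unit, so mild = False.
The clause (west) is unit, so west = True.
The clause (green) is unit, so green = True.
Now (¬green) is unsatisfied and unit — conflict.
Both values of ice lead to a conflict.
That branch fails; take cool = False instead.
The clause (up) is unit, so up = True.
Case green = True:
The clause (mild) is unit, so mild = True.
The clause (¬ice) is unit, so ice = False.
The clause (west) is unit, so west = True.
Now (¬west) is unsatisfied and unit — conflict.
That branch fails; take green = False instead.
The clause (ice) is unit, so ice = True.
Now (¬ice) is unsatisfied and unit — conflict.
Both values of green lead to a conflict.
Both values of cool lead to a conflict.
That branch fails; take dry = False instead.
Case green = True:
The clause (¬ice) is unit, so ice = False.
The clause (¬up) is unit, so up = False.
The clause (¬west) is unit, so west = False.
Now (west) is unsatisfied and unit — conflict.
That branch fails; take green = False instead.
The clause (up) is unit, so up = True.
Now (¬up) is unsatisfied and unit — conflict.
Both values of green lead to a conflict.
Both values of dry lead to a conflict.
No assignment satisfies every clause.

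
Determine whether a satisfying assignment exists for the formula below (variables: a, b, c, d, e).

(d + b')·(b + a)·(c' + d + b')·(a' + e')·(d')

Satisfiable

The clause (d') is unit, so d = 0.
The clause (b') is unit, so b = 0.
The clause (a) is unit, so a = 1.
The clause (e') is unit, so e = 0.
All clauses hold; c can take either value.
A satisfying assignment: a ↦ 1,  b ↦ 0,  c ↦ 0,  d ↦ 0,  e ↦ 0.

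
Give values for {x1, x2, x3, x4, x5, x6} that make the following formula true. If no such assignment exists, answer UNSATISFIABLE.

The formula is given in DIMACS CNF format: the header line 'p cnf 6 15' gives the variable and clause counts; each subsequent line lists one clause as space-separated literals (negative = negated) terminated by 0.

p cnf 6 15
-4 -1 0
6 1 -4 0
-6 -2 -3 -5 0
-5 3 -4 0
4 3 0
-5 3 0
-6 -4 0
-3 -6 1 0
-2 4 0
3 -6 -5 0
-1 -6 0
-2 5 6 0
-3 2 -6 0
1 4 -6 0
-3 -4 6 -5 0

Branch on x4: set x4 = False.
From the singleton clause (x3), x3 = True.
From the singleton clause (¬x2), x2 = False.
From the singleton clause (¬x6), x6 = False.
No clause remains; x1, x5 are free.

x1 ↦ True, x2 ↦ False, x3 ↦ True, x4 ↦ False, x5 ↦ True, x6 ↦ False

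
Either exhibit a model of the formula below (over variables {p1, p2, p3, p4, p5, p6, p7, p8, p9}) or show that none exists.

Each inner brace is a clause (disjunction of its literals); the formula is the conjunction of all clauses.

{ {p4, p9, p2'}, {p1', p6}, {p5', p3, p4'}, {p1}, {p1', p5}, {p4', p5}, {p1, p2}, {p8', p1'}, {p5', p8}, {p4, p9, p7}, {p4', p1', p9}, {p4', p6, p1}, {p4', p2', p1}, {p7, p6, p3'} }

The clause (p1) is unit, so p1 = 1.
The clause (p6) is unit, so p6 = 1.
The clause (p5) is unit, so p5 = 1.
The clause (p8') is unit, so p8 = 0.
But (p8) is also a unit clause — contradiction.

UNSATISFIABLE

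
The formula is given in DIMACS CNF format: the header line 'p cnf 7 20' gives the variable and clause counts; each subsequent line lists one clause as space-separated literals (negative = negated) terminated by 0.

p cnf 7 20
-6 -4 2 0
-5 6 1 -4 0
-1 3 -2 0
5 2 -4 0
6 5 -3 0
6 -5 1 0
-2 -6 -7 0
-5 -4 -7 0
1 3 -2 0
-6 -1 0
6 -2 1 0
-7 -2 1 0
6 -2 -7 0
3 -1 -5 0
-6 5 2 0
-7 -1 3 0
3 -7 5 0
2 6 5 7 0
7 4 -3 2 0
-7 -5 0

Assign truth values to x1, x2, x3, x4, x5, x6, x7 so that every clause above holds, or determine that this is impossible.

x1=True,  x2=True,  x3=True,  x4=False,  x5=True,  x6=False,  x7=False

Suppose x6 = False.
Suppose x5 = True.
The clause (x1) is unit, so x1 = True.
The clause (x3) is unit, so x3 = True.
The clause (¬x7) is unit, so x7 = False.
Suppose x4 = False.
The clause (x2) is unit, so x2 = True.
This assignment satisfies each clause.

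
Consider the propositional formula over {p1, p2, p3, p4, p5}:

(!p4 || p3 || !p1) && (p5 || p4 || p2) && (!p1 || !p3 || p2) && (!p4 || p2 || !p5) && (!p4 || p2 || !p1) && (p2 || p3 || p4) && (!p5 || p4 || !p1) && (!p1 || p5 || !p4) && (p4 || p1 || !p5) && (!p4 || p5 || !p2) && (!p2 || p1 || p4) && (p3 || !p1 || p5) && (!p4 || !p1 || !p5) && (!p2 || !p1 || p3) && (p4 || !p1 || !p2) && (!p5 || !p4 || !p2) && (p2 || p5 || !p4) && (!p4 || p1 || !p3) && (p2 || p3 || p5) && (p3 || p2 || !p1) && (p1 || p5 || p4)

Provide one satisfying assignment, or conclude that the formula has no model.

Try p4 = false.
Try p5 = true.
Unit clause (!p1) forces p1 = false.
But (p1) is also a unit clause — contradiction.
That branch fails; take p5 = false instead.
Unit clause (p2) forces p2 = true.
Unit clause (p1) forces p1 = true.
But (!p1) is also a unit clause — contradiction.
Either choice for p5 ends in contradiction.
That branch fails; take p4 = true instead.
Try p3 = true.
Unit clause (p1) forces p1 = true.
Unit clause (p2) forces p2 = true.
Unit clause (p5) forces p5 = true.
But (!p5) is also a unit clause — contradiction.
That branch fails; take p3 = false instead.
Unit clause (!p1) forces p1 = false.
Try p2 = true.
Unit clause (p5) forces p5 = true.
But (!p5) is also a unit clause — contradiction.
That branch fails; take p2 = false instead.
Unit clause (!p5) forces p5 = false.
But (p5) is also a unit clause — contradiction.
Either choice for p2 ends in contradiction.
Either choice for p3 ends in contradiction.
Either choice for p4 ends in contradiction.

UNSATISFIABLE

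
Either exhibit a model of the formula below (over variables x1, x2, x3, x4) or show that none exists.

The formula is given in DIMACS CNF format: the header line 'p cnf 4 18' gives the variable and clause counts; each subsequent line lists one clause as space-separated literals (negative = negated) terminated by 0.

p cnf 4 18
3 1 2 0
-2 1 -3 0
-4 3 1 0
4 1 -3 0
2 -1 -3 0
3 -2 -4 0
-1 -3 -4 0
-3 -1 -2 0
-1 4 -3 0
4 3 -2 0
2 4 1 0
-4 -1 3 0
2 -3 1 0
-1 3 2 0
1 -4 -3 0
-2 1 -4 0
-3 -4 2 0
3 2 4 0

UNSATISFIABLE

Suppose x3 = True.
Suppose x2 = False.
From the singleton clause (¬x1), x1 = False.
That conflicts with the unit clause (x1).
So x2 must be the other value — set x2 = True.
From the singleton clause (x1), x1 = True.
That conflicts with the unit clause (¬x1).
Either choice for x2 ends in contradiction.
So x3 must be the other value — set x3 = False.
Suppose x1 = True.
From the singleton clause (¬x4), x4 = False.
From the singleton clause (¬x2), x2 = False.
That conflicts with the unit clause (x2).
So x1 must be the other value — set x1 = False.
From the singleton clause (x2), x2 = True.
From the singleton clause (¬x4), x4 = False.
That conflicts with the unit clause (x4).
Either choice for x1 ends in contradiction.
Either choice for x3 ends in contradiction.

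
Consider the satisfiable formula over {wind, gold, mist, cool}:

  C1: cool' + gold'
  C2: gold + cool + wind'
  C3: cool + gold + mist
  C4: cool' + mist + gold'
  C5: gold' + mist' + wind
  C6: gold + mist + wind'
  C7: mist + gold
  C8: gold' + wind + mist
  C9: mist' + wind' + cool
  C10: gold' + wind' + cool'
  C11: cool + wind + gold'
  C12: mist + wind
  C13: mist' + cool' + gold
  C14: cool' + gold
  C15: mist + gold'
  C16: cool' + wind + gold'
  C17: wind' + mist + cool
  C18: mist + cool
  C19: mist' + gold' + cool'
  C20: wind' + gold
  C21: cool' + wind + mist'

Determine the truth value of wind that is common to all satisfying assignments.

Suppose wind = 1.
(gold) alone gives gold = 1.
(cool') alone gives cool = 0.
(mist') alone gives mist = 0.
That conflicts with the unit clause (mist).
So every satisfying assignment has wind = False.

False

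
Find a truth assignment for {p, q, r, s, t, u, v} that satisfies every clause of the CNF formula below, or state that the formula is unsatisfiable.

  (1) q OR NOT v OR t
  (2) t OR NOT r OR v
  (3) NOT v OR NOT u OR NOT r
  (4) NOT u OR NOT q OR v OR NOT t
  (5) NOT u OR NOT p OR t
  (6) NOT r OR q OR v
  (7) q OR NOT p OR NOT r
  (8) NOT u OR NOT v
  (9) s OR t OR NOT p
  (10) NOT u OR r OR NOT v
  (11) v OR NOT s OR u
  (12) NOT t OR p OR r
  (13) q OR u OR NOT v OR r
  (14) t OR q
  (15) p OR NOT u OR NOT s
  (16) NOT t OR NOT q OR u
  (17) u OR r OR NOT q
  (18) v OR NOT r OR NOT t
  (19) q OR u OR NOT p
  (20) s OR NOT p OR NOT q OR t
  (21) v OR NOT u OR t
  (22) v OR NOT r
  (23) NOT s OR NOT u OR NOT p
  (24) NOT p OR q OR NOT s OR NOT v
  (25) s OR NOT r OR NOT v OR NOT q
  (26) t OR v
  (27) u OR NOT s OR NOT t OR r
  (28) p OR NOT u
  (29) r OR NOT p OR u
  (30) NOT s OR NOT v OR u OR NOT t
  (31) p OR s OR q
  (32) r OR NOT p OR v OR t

Try u = false.
Try v = true.
Try q = true.
The clause (NOT t) is unit, so t = false.
The clause (r) is unit, so r = true.
The clause (s) is unit, so s = true.
No clause remains; p is free.

p=true,  q=true,  r=true,  s=true,  t=false,  u=false,  v=true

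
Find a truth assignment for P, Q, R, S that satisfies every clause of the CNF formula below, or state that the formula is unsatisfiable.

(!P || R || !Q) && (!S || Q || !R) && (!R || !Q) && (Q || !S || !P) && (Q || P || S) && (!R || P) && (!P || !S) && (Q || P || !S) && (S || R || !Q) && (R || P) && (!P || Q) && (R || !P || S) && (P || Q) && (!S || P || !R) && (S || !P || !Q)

Try R = false.
From the singleton clause (P), P = true.
From the singleton clause (!Q), Q = false.
That conflicts with the unit clause (Q).
So R must be the other value — set R = true.
From the singleton clause (!Q), Q = false.
From the singleton clause (!S), S = false.
From the singleton clause (P), P = true.
That conflicts with the unit clause (!P).
Neither R = true nor R = false works.

UNSATISFIABLE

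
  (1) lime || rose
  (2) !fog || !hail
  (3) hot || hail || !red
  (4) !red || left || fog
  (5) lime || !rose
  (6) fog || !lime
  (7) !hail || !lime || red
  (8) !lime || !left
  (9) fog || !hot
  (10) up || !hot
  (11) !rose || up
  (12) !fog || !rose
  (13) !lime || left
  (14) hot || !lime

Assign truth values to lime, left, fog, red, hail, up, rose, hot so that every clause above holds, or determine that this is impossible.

UNSATISFIABLE

Branch on lime: set lime = true.
From the singleton clause (fog), fog = true.
From the singleton clause (!hail), hail = false.
From the singleton clause (!left), left = false.
But (left) is also a unit clause — contradiction.
Backtrack on lime: now try lime = false.
From the singleton clause (rose), rose = true.
But (!rose) is also a unit clause — contradiction.
Both values of lime lead to a conflict.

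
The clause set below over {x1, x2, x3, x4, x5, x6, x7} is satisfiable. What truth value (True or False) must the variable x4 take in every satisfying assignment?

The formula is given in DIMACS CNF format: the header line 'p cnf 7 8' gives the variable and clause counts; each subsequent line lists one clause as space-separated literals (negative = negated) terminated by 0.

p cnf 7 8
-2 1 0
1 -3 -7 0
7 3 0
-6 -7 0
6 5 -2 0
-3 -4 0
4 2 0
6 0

Suppose x4 = True.
Unit clause (¬x3) forces x3 = False.
Unit clause (x7) forces x7 = True.
Unit clause (¬x6) forces x6 = False.
Now (x6) is unsatisfied and unit — conflict.
So every satisfying assignment has x4 = False.

False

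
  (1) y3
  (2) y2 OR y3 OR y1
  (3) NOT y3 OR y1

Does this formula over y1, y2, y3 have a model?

Unit clause (y3) forces y3 = true.
Unit clause (y1) forces y1 = true.
No clause remains; y2 is free.
A satisfying assignment: y1 ↦ true; y2 ↦ true; y3 ↦ true.

Yes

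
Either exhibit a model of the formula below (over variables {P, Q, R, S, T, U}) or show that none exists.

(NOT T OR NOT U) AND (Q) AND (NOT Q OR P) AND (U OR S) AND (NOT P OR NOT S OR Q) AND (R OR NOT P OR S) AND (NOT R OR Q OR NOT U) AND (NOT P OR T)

P: true, Q: true, R: true, S: true, T: true, U: false

(Q) alone gives Q = true.
(P) alone gives P = true.
(T) alone gives T = true.
(NOT U) alone gives U = false.
(S) alone gives S = true.
All clauses hold; R can take either value.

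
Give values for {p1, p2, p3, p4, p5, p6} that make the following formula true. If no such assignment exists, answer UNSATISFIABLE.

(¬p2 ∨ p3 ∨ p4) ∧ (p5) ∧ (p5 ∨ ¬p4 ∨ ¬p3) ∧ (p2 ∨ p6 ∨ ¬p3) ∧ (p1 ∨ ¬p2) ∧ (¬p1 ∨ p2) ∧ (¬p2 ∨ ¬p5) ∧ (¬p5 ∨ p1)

UNSATISFIABLE

The clause (p5) is unit, so p5 = True.
The clause (¬p2) is unit, so p2 = False.
The clause (¬p1) is unit, so p1 = False.
But (p1) is also a unit clause — contradiction.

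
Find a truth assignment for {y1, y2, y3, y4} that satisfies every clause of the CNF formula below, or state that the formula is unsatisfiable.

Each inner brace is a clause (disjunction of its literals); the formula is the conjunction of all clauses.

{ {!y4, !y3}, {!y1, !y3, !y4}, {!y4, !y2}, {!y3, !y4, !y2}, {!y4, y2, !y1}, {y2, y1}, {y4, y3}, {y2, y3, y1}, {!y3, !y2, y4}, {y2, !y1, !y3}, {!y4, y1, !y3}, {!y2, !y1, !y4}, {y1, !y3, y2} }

Case y4 = false:
From the singleton clause (y3), y3 = true.
From the singleton clause (!y2), y2 = false.
From the singleton clause (y1), y1 = true.
That conflicts with the unit clause (!y1).
Undo y4 and try y4 = true.
From the singleton clause (!y3), y3 = false.
From the singleton clause (!y2), y2 = false.
From the singleton clause (!y1), y1 = false.
That conflicts with the unit clause (y1).
Neither y4 = true nor y4 = false works.

UNSATISFIABLE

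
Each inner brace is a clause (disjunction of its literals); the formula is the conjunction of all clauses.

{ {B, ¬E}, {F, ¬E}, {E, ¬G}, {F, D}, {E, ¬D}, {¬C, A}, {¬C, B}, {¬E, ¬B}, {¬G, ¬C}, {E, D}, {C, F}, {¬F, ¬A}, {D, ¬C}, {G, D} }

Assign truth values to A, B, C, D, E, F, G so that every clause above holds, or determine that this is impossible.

UNSATISFIABLE

Try B = True.
Unit clause (¬E) forces E = False.
Unit clause (¬G) forces G = False.
Unit clause (¬D) forces D = False.
Now (D) is unsatisfied and unit — conflict.
Backtrack on B: now try B = False.
Unit clause (¬E) forces E = False.
Unit clause (¬G) forces G = False.
Unit clause (¬D) forces D = False.
Now (D) is unsatisfied and unit — conflict.
Neither B = True nor B = False works.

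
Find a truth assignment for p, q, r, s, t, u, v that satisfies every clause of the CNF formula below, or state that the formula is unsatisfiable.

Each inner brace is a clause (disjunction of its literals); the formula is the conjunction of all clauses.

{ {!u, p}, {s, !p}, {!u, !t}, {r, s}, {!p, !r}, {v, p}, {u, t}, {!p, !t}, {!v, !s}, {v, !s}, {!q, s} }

Suppose u = false.
The clause (t) is unit, so t = true.
The clause (!p) is unit, so p = false.
The clause (v) is unit, so v = true.
The clause (!s) is unit, so s = false.
The clause (r) is unit, so r = true.
The clause (!q) is unit, so q = false.
This assignment satisfies each clause.

p ↦ false, q ↦ false, r ↦ true, s ↦ false, t ↦ true, u ↦ false, v ↦ true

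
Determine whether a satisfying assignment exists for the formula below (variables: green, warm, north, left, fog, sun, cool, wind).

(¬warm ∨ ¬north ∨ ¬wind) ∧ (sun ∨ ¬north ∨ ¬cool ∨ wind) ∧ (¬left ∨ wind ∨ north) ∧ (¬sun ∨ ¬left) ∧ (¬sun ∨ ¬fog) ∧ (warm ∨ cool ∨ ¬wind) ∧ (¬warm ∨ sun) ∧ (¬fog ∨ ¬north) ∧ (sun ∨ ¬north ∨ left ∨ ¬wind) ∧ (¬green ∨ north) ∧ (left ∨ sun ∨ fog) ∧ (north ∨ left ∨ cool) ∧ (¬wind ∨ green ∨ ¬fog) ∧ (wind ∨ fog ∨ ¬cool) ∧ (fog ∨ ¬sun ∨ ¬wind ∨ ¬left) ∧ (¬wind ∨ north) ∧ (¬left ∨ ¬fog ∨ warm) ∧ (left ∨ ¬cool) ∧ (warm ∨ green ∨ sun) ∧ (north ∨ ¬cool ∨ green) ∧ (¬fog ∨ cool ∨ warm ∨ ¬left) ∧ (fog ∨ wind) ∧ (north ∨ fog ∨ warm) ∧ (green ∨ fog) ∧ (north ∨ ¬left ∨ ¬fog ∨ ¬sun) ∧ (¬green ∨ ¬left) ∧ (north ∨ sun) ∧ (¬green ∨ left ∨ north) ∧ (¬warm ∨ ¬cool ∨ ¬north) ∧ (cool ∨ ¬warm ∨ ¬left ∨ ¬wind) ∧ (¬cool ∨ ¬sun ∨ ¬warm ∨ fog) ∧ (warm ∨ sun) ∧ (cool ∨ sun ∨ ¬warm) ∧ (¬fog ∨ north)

No

Branch on sun: set sun = False.
Unit clause (¬warm) forces warm = False.
But (warm) is also a unit clause — contradiction.
That branch fails; take sun = True instead.
Unit clause (¬left) forces left = False.
Unit clause (¬fog) forces fog = False.
Unit clause (¬cool) forces cool = False.
Unit clause (north) forces north = True.
Unit clause (wind) forces wind = True.
Unit clause (¬warm) forces warm = False.
But (warm) is also a unit clause — contradiction.
Neither sun = True nor sun = False works.
No assignment satisfies every clause.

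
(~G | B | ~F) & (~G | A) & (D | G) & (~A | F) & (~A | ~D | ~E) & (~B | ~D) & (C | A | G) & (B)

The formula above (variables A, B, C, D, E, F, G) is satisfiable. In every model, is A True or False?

True

Suppose A = 0.
(~G) alone gives G = 0.
(D) alone gives D = 1.
(~B) alone gives B = 0.
That conflicts with the unit clause (B).
So every satisfying assignment has A = True.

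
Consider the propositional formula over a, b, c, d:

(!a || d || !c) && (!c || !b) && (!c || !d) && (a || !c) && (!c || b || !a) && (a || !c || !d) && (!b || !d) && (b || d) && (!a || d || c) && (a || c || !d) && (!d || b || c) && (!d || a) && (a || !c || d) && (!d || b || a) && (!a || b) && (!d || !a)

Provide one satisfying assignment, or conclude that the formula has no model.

a=false,  b=true,  c=false,  d=false

Branch on c: set c = false.
Branch on b: set b = true.
Unit clause (!d) forces d = false.
Unit clause (!a) forces a = false.
Every clause now holds.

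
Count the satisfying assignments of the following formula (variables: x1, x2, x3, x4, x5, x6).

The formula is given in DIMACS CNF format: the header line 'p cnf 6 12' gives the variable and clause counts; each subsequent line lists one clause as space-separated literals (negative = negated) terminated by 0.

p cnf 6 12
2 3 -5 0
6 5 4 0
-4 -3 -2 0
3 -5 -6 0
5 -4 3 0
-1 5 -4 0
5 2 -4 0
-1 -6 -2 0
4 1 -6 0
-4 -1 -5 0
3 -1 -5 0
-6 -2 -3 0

11

There are 2^6 = 64 truth assignments over (x1, x2, x3, x4, x5, x6).
Split on x1. With x1 = True, the clauses containing x1 are satisfied and ¬x1 drops from the rest; 5 of the 2^5 = 32 assignments to the other variables satisfy what remains.
With x1 = False, by the same count on the reduced clause set, 6 assignments work.
(One model: x1=F, x2=F, x3=T, x4=F, x5=T, x6=F.)
Total: 5 + 6 = 11.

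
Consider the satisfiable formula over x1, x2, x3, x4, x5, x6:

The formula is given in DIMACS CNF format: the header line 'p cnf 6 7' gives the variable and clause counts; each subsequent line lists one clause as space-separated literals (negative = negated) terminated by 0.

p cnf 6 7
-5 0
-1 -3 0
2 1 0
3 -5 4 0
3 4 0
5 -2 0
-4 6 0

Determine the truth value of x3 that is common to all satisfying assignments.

Suppose x3 = True.
Unit clause (¬x5) forces x5 = False.
Unit clause (¬x1) forces x1 = False.
Unit clause (x2) forces x2 = True.
That conflicts with the unit clause (¬x2).
So every satisfying assignment has x3 = False.

False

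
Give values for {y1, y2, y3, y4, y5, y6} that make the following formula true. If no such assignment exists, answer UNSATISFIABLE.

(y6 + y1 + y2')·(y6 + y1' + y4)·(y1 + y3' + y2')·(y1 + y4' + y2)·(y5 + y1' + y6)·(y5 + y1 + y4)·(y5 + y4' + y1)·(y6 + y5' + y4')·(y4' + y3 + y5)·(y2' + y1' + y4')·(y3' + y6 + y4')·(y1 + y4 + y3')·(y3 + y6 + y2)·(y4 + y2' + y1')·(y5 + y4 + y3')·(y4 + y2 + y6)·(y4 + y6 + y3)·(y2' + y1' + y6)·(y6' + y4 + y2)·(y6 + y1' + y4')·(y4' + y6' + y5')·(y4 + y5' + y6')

y1: 1; y2: 0; y3: 1; y4: 1; y5: 0; y6: 1

Branch on y6: set y6 = 1.
Branch on y4: set y4 = 1.
From the singleton clause (y5'), y5 = 0.
From the singleton clause (y1), y1 = 1.
From the singleton clause (y3), y3 = 1.
From the singleton clause (y2'), y2 = 0.
Every clause now holds.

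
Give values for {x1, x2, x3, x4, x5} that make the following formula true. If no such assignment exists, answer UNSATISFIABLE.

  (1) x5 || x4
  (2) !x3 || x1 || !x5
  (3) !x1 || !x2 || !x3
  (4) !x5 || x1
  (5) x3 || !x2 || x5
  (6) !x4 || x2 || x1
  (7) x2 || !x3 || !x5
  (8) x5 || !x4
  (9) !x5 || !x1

Try x5 = true.
The clause (x1) is unit, so x1 = true.
That conflicts with the unit clause (!x1).
That branch fails; take x5 = false instead.
The clause (x4) is unit, so x4 = true.
That conflicts with the unit clause (!x4).
Both values of x5 lead to a conflict.

UNSATISFIABLE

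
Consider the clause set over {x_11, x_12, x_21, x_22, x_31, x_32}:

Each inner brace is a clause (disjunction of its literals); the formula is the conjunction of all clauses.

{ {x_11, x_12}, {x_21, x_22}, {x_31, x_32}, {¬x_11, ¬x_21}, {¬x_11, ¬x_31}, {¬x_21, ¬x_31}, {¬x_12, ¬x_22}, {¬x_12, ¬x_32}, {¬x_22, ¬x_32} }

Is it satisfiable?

Branch on x_11: set x_11 = True.
Unit clause (¬x_21) forces x_21 = False.
Unit clause (x_22) forces x_22 = True.
Unit clause (¬x_31) forces x_31 = False.
Unit clause (x_32) forces x_32 = True.
But (¬x_32) is also a unit clause — contradiction.
Undo x_11 and try x_11 = False.
Unit clause (x_12) forces x_12 = True.
Unit clause (¬x_22) forces x_22 = False.
Unit clause (x_21) forces x_21 = True.
Unit clause (¬x_31) forces x_31 = False.
Unit clause (x_32) forces x_32 = True.
But (¬x_32) is also a unit clause — contradiction.
Either choice for x_11 ends in contradiction.
No assignment satisfies every clause.

Unsatisfiable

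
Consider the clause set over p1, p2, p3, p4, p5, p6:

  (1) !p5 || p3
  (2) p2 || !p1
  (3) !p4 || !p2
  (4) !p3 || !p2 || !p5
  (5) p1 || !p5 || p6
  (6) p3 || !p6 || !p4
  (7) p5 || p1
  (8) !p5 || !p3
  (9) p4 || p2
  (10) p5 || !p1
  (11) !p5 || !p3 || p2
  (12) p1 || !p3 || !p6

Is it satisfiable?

Unsatisfiable

Branch on p5: set p5 = false.
The clause (p1) is unit, so p1 = true.
Now (!p1) is unsatisfied and unit — conflict.
Undo p5 and try p5 = true.
The clause (p3) is unit, so p3 = true.
Now (!p3) is unsatisfied and unit — conflict.
Both values of p5 lead to a conflict.
No assignment satisfies every clause.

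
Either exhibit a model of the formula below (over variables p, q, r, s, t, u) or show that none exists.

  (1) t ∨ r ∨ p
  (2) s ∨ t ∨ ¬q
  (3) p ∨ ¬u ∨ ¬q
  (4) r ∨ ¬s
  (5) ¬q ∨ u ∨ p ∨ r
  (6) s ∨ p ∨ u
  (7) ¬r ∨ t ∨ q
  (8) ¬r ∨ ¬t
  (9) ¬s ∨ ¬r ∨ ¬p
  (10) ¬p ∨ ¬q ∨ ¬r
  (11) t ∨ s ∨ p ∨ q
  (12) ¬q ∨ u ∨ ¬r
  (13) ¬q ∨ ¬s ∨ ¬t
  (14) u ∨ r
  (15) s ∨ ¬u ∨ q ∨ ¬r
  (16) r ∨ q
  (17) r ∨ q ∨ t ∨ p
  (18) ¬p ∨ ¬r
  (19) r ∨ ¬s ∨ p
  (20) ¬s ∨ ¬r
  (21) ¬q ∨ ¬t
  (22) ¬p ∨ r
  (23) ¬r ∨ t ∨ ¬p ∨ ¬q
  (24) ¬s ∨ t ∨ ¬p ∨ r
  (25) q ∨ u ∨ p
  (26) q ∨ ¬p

UNSATISFIABLE

Case r = True:
The clause (¬t) is unit, so t = False.
The clause (q) is unit, so q = True.
The clause (s) is unit, so s = True.
That conflicts with the unit clause (¬s).
That branch fails; take r = False instead.
The clause (¬s) is unit, so s = False.
The clause (u) is unit, so u = True.
The clause (q) is unit, so q = True.
The clause (t) is unit, so t = True.
That conflicts with the unit clause (¬t).
Neither r = True nor r = False works.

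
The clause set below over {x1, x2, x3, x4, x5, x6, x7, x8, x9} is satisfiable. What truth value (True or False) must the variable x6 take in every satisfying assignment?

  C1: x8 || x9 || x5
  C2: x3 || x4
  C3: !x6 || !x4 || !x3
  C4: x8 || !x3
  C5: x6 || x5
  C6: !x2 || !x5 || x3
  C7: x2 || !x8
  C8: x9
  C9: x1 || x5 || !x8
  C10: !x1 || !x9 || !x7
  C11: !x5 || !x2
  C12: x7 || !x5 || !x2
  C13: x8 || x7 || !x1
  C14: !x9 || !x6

Suppose x6 = true.
(x9) alone gives x9 = true.
Now (!x9) is unsatisfied and unit — conflict.
So every satisfying assignment has x6 = False.

False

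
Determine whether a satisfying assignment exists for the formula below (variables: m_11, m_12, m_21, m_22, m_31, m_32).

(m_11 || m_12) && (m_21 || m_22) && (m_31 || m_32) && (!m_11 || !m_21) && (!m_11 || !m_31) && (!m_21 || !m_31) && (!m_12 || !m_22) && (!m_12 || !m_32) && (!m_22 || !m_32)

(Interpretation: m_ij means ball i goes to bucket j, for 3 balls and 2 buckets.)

No, unsatisfiable

Case m_11 = true:
The clause (!m_21) is unit, so m_21 = false.
The clause (m_22) is unit, so m_22 = true.
The clause (!m_31) is unit, so m_31 = false.
The clause (m_32) is unit, so m_32 = true.
But (!m_32) is also a unit clause — contradiction.
Backtrack on m_11: now try m_11 = false.
The clause (m_12) is unit, so m_12 = true.
The clause (!m_22) is unit, so m_22 = false.
The clause (m_21) is unit, so m_21 = true.
The clause (!m_31) is unit, so m_31 = false.
The clause (m_32) is unit, so m_32 = true.
But (!m_32) is also a unit clause — contradiction.
Neither m_11 = true nor m_11 = false works.
No assignment satisfies every clause.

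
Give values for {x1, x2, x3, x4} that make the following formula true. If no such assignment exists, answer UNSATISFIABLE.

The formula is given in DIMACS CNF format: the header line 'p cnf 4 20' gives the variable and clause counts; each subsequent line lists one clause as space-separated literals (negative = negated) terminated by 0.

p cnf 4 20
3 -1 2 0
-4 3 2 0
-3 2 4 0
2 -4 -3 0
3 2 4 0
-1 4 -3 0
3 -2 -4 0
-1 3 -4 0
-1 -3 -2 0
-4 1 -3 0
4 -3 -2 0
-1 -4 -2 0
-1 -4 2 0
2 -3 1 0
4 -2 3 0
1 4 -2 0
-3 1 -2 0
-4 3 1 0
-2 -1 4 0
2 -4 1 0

Suppose x3 = True.
Suppose x2 = True.
Unit clause (¬x1) forces x1 = False.
But (x1) is also a unit clause — contradiction.
Undo x2 and try x2 = False.
Unit clause (x4) forces x4 = True.
But (¬x4) is also a unit clause — contradiction.
Either choice for x2 ends in contradiction.
Undo x3 and try x3 = False.
Suppose x1 = False.
Unit clause (¬x4) forces x4 = False.
Unit clause (x2) forces x2 = True.
But (¬x2) is also a unit clause — contradiction.
Undo x1 and try x1 = True.
Unit clause (x2) forces x2 = True.
Unit clause (¬x4) forces x4 = False.
But (x4) is also a unit clause — contradiction.
Either choice for x1 ends in contradiction.
Either choice for x3 ends in contradiction.

UNSATISFIABLE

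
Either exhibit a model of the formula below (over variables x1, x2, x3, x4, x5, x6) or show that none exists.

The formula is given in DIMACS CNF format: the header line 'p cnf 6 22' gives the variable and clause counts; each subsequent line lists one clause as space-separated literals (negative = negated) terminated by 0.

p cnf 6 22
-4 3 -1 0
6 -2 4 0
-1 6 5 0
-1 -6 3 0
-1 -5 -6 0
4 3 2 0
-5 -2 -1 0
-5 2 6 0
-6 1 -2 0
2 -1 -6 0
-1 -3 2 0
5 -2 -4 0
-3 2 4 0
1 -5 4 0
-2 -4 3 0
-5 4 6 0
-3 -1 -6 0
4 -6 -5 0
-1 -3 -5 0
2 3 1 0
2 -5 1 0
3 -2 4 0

Branch on x4: set x4 = True.
Branch on x3: set x3 = True.
Branch on x1: set x1 = False.
Branch on x6: set x6 = True.
(¬x2) alone gives x2 = False.
(¬x5) alone gives x5 = False.
All clauses are satisfied.

x1: False, x2: False, x3: True, x4: True, x5: False, x6: True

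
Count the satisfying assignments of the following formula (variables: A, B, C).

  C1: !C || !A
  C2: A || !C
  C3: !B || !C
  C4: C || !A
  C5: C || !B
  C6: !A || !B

There are 2^3 = 8 truth assignments over (A, B, C).
Check each against the 6 clauses (columns in the order A, B, C):
  F F F  ✓ satisfies all
  F F T  ✗ fails (A || !C)
  F T F  ✗ fails (C || !B)
  F T T  ✗ fails (A || !C)
  T F F  ✗ fails (C || !A)
  T F T  ✗ fails (!C || !A)
  T T F  ✗ fails (C || !A)
  T T T  ✗ fails (!C || !A)
1 of the 8 rows is a model.

1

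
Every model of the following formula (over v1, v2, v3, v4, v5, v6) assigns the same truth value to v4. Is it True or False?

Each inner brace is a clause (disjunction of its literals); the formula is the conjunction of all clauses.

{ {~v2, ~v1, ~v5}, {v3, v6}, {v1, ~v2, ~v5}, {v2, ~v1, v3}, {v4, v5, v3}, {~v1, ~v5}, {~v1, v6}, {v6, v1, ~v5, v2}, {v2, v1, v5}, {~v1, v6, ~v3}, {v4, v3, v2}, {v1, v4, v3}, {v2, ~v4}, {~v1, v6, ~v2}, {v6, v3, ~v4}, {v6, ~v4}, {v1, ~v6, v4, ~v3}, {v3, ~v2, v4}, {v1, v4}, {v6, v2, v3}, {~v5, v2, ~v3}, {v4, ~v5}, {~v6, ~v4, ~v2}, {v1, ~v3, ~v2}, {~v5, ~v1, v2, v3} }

False

Suppose v4 = 1.
The clause (v2) is unit, so v2 = 1.
The clause (v6) is unit, so v6 = 1.
That conflicts with the unit clause (~v6).
So every satisfying assignment has v4 = False.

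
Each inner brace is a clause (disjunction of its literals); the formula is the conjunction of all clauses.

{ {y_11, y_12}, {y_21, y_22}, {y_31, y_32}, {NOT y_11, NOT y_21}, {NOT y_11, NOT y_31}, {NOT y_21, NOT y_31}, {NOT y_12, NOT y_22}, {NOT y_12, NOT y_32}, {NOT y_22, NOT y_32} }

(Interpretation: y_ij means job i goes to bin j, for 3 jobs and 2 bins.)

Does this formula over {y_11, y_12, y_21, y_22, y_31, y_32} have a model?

No

Case y_11 = true:
From the singleton clause (NOT y_21), y_21 = false.
From the singleton clause (y_22), y_22 = true.
From the singleton clause (NOT y_31), y_31 = false.
From the singleton clause (y_32), y_32 = true.
Now (NOT y_32) is unsatisfied and unit — conflict.
So y_11 must be the other value — set y_11 = false.
From the singleton clause (y_12), y_12 = true.
From the singleton clause (NOT y_22), y_22 = false.
From the singleton clause (y_21), y_21 = true.
From the singleton clause (NOT y_31), y_31 = false.
From the singleton clause (y_32), y_32 = true.
Now (NOT y_32) is unsatisfied and unit — conflict.
Both values of y_11 lead to a conflict.
No assignment satisfies every clause.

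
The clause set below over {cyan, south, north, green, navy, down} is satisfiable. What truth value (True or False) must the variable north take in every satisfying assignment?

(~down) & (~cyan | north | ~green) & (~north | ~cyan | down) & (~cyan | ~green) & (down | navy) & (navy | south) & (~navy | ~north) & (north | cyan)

False

Suppose north = 1.
(~down) alone gives down = 0.
(~cyan) alone gives cyan = 0.
(navy) alone gives navy = 1.
But (~navy) is also a unit clause — contradiction.
So every satisfying assignment has north = False.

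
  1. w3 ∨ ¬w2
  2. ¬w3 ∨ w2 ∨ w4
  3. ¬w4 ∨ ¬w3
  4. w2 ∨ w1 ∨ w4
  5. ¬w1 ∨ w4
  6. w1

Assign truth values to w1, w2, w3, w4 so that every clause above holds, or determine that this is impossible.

w1: True,  w2: False,  w3: False,  w4: True

The clause (w1) is unit, so w1 = True.
The clause (w4) is unit, so w4 = True.
The clause (¬w3) is unit, so w3 = False.
The clause (¬w2) is unit, so w2 = False.
Every clause now holds.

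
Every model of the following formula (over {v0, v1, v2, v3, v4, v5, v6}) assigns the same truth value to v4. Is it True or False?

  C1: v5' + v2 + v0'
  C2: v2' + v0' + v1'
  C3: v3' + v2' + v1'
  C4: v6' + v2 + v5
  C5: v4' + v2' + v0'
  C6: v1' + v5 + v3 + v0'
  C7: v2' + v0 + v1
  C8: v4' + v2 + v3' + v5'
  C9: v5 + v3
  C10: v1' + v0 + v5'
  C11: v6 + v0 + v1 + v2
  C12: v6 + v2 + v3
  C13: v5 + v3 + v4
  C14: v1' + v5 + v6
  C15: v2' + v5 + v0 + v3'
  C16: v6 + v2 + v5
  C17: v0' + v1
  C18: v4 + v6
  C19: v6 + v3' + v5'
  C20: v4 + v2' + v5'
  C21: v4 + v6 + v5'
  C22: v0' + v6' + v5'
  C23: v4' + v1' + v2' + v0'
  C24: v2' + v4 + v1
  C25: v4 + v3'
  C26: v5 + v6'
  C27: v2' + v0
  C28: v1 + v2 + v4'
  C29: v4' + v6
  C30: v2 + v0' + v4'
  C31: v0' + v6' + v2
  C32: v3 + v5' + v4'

Suppose v4 = 1.
Unit clause (v6) forces v6 = 1.
Unit clause (v5) forces v5 = 1.
Unit clause (v0') forces v0 = 0.
Unit clause (v1') forces v1 = 0.
Unit clause (v2') forces v2 = 0.
But (v2) is also a unit clause — contradiction.
So every satisfying assignment has v4 = False.

False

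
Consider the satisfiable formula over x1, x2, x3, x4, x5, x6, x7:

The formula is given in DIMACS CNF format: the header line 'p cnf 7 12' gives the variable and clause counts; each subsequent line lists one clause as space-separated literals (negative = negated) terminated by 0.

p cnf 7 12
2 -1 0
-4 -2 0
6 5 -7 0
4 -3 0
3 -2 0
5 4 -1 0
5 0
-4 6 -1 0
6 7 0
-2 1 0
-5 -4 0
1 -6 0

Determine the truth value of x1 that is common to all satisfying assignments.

Suppose x1 = True.
(x2) alone gives x2 = True.
(¬x4) alone gives x4 = False.
(¬x3) alone gives x3 = False.
But (x3) is also a unit clause — contradiction.
So every satisfying assignment has x1 = False.

False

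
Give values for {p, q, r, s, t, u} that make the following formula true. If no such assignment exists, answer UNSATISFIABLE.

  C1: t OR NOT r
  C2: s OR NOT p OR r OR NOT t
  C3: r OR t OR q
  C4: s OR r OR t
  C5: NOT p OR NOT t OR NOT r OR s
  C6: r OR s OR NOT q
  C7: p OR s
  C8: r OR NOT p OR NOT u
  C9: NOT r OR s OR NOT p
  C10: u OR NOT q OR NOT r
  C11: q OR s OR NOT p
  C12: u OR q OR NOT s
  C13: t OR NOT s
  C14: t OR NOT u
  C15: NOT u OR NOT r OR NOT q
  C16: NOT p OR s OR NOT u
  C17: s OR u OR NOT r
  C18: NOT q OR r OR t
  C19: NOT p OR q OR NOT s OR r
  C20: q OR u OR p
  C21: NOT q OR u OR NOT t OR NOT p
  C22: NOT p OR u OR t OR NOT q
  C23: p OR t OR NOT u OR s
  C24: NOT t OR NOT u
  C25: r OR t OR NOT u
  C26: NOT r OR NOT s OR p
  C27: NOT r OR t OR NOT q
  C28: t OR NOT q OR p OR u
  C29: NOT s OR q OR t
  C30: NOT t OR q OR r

Suppose t = true.
From the singleton clause (NOT u), u = false.
Suppose p = false.
From the singleton clause (s), s = true.
From the singleton clause (q), q = true.
From the singleton clause (NOT r), r = false.
All clauses are satisfied.

p ↦ false; q ↦ true; r ↦ false; s ↦ true; t ↦ true; u ↦ false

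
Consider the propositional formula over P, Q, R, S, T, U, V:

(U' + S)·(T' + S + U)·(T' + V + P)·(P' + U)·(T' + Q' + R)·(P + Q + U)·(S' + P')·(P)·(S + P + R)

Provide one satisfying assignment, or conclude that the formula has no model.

UNSATISFIABLE

Unit clause (P) forces P = 1.
Unit clause (U) forces U = 1.
Unit clause (S) forces S = 1.
Now (S') is unsatisfied and unit — conflict.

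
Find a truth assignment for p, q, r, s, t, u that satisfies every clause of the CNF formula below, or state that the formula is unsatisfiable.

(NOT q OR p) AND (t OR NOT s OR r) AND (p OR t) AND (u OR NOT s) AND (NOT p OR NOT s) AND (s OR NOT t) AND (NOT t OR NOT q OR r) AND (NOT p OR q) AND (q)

p ↦ true, q ↦ true, r ↦ false, s ↦ false, t ↦ false, u ↦ true

The clause (q) is unit, so q = true.
The clause (p) is unit, so p = true.
The clause (NOT s) is unit, so s = false.
The clause (NOT t) is unit, so t = false.
No clause remains; r, u are free.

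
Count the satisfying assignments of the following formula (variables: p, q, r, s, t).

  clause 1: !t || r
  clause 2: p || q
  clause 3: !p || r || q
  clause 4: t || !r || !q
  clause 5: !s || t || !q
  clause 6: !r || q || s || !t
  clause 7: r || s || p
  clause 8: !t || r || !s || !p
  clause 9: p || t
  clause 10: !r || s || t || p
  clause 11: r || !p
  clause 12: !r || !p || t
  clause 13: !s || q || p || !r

There are 2^5 = 32 truth assignments over (p, q, r, s, t).
Split on s. With s = true, the clauses containing s are satisfied and !s drops from the rest; 3 of the 2^4 = 16 assignments to the other variables satisfy what remains.
With s = false, by the same count on the reduced clause set, 2 assignments work.
Total: 3 + 2 = 5.

5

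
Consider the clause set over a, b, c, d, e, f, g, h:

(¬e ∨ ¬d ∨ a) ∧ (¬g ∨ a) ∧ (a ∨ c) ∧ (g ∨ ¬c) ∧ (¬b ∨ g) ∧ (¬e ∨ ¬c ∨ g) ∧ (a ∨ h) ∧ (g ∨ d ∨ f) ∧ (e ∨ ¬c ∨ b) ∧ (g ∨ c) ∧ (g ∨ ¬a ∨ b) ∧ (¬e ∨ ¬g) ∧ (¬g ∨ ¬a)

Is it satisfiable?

Branch on g: set g = False.
From the singleton clause (¬c), c = False.
But (c) is also a unit clause — contradiction.
Undo g and try g = True.
From the singleton clause (a), a = True.
But (¬a) is also a unit clause — contradiction.
Both values of g lead to a conflict.
No assignment satisfies every clause.

No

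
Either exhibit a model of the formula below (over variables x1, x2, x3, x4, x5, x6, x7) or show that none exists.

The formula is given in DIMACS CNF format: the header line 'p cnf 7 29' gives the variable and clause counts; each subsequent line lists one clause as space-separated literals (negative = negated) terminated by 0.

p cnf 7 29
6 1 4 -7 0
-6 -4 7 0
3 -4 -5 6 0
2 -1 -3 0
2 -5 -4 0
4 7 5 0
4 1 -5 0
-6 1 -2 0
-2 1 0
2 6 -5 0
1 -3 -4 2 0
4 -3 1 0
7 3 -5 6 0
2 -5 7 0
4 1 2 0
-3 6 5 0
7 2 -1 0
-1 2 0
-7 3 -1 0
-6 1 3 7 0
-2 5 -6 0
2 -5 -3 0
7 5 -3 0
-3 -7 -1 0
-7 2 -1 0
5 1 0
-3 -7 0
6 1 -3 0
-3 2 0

Suppose x2 = True.
From the singleton clause (x1), x1 = True.
Suppose x7 = False.
Suppose x6 = True.
From the singleton clause (¬x4), x4 = False.
From the singleton clause (x5), x5 = True.
No clause remains; x3 is free.

x1: True,  x2: True,  x3: True,  x4: False,  x5: True,  x6: True,  x7: False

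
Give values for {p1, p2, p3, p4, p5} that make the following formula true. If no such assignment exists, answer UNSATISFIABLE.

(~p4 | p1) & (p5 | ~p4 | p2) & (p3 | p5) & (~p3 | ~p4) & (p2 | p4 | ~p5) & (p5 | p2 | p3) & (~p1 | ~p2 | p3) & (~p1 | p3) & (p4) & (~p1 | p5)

UNSATISFIABLE

The clause (p4) is unit, so p4 = 1.
The clause (p1) is unit, so p1 = 1.
The clause (~p3) is unit, so p3 = 0.
That conflicts with the unit clause (p3).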